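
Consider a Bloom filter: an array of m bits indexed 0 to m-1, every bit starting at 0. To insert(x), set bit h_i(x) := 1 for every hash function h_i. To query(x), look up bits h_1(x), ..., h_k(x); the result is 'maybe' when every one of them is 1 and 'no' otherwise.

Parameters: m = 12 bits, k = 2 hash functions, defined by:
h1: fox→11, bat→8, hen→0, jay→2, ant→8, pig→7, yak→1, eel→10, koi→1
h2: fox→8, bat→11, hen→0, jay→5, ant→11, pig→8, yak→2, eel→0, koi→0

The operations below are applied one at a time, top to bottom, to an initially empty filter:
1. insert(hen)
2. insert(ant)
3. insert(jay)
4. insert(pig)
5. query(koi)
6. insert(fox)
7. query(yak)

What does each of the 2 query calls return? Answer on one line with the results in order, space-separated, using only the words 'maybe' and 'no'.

Answer: no no

Derivation:
Start: bits=000000000000
Op 1: insert hen -> sets bits 0 -> bits=100000000000
Op 2: insert ant -> sets bits 8 11 -> bits=100000001001
Op 3: insert jay -> sets bits 2 5 -> bits=101001001001
Op 4: insert pig -> sets bits 7 8 -> bits=101001011001
Op 5: query koi -> checks bit0=1, bit1=0 (has a 0) -> no
Op 6: insert fox -> sets bits 8 11 -> bits=101001011001
Op 7: query yak -> checks bit1=0, bit2=1 (has a 0) -> no
Query results in order: no no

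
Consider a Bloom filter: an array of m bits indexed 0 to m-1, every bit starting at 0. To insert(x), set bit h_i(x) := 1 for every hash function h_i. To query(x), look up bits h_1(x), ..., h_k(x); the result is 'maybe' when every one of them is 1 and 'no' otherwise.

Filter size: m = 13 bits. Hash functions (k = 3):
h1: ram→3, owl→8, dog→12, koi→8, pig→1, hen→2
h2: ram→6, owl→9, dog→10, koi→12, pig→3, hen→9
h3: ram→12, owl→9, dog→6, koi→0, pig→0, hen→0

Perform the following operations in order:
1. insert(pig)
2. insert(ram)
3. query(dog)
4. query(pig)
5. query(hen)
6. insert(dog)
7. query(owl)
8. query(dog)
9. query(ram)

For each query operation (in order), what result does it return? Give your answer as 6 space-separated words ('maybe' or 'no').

Start: bits=0000000000000
Op 1: insert pig -> sets bits 0 1 3 -> bits=1101000000000
Op 2: insert ram -> sets bits 3 6 12 -> bits=1101001000001
Op 3: query dog -> checks bit6=1, bit10=0, bit12=1 (has a 0) -> no
Op 4: query pig -> checks bit0=1, bit1=1, bit3=1 (all 1) -> maybe
Op 5: query hen -> checks bit0=1, bit2=0, bit9=0 (has a 0) -> no
Op 6: insert dog -> sets bits 6 10 12 -> bits=1101001000101
Op 7: query owl -> checks bit8=0, bit9=0 (has a 0) -> no
Op 8: query dog -> checks bit6=1, bit10=1, bit12=1 (all 1) -> maybe
Op 9: query ram -> checks bit3=1, bit6=1, bit12=1 (all 1) -> maybe
Query results in order: no maybe no no maybe maybe

Answer: no maybe no no maybe maybe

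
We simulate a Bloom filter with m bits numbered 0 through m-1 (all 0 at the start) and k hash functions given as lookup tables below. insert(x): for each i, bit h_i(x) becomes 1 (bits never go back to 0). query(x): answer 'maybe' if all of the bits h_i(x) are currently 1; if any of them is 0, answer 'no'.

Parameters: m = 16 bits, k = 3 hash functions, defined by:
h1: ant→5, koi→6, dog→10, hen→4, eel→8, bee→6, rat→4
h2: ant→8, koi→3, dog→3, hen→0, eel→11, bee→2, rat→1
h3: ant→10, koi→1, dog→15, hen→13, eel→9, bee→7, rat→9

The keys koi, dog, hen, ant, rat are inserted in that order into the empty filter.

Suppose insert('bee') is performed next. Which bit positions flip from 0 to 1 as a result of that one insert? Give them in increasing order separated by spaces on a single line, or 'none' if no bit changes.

Start: bits=0000000000000000
After insert 'koi': sets bits 1 3 6 -> bits=0101001000000000
After insert 'dog': sets bits 3 10 15 -> bits=0101001000100001
After insert 'hen': sets bits 0 4 13 -> bits=1101101000100101
After insert 'ant': sets bits 5 8 10 -> bits=1101111010100101
After insert 'rat': sets bits 1 4 9 -> bits=1101111011100101
insert 'bee' would touch bits 2 6 7; currently bit2=0, bit6=1, bit7=0
Bits that are 0 among those (would change 0->1): 2 7

Answer: 2 7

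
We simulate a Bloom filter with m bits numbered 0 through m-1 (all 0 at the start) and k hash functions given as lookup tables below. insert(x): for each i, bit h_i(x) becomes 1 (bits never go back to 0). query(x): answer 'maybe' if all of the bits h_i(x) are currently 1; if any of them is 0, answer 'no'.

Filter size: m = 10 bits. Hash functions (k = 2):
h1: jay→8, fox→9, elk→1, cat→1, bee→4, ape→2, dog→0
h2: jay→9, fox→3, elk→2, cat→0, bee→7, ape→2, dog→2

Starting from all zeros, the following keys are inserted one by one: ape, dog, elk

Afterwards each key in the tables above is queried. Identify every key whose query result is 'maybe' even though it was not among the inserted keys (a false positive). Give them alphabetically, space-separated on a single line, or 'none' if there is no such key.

Answer: cat

Derivation:
Start: bits=0000000000
After insert 'ape': sets bits 2 -> bits=0010000000
After insert 'dog': sets bits 0 2 -> bits=1010000000
After insert 'elk': sets bits 1 2 -> bits=1110000000
Not inserted: bee cat fox jay — query each against bits=1110000000:
query bee: checks bit4=0, bit7=0 (has a 0) -> no => not a false positive
query cat: checks bit0=1, bit1=1 (all 1) -> maybe => FALSE POSITIVE
query fox: checks bit3=0, bit9=0 (has a 0) -> no => not a false positive
query jay: checks bit8=0, bit9=0 (has a 0) -> no => not a false positive
False positives (alphabetical): cat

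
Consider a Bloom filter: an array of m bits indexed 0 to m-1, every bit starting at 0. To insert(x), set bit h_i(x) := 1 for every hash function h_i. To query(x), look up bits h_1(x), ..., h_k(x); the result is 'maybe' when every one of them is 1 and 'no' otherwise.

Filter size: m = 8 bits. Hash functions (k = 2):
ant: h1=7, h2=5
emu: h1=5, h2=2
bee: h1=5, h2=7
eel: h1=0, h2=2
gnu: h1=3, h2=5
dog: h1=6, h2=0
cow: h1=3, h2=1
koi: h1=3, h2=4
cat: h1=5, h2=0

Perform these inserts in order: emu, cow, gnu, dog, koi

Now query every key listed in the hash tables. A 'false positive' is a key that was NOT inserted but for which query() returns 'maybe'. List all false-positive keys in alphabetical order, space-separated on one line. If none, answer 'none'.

Answer: cat eel

Derivation:
Start: bits=00000000
After insert 'emu': sets bits 2 5 -> bits=00100100
After insert 'cow': sets bits 1 3 -> bits=01110100
After insert 'gnu': sets bits 3 5 -> bits=01110100
After insert 'dog': sets bits 0 6 -> bits=11110110
After insert 'koi': sets bits 3 4 -> bits=11111110
Not inserted: ant bee cat eel — query each against bits=11111110:
query ant: checks bit5=1, bit7=0 (has a 0) -> no => not a false positive
query bee: checks bit5=1, bit7=0 (has a 0) -> no => not a false positive
query cat: checks bit0=1, bit5=1 (all 1) -> maybe => FALSE POSITIVE
query eel: checks bit0=1, bit2=1 (all 1) -> maybe => FALSE POSITIVE
False positives (alphabetical): cat eel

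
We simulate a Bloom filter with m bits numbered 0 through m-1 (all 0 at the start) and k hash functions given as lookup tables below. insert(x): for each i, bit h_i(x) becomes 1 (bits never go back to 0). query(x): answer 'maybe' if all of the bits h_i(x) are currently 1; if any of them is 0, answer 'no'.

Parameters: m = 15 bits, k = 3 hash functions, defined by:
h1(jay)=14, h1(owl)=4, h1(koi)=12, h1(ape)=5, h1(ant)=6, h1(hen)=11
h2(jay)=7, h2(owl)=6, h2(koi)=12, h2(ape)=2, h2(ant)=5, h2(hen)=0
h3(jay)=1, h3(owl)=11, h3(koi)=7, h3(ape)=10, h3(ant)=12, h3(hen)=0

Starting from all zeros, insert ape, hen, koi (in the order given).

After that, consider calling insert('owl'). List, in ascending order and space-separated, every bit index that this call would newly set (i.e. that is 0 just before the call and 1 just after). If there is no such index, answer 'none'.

Answer: 4 6

Derivation:
Start: bits=000000000000000
After insert 'ape': sets bits 2 5 10 -> bits=001001000010000
After insert 'hen': sets bits 0 11 -> bits=101001000011000
After insert 'koi': sets bits 7 12 -> bits=101001010011100
insert 'owl' would touch bits 4 6 11; currently bit4=0, bit6=0, bit11=1
Bits that are 0 among those (would change 0->1): 4 6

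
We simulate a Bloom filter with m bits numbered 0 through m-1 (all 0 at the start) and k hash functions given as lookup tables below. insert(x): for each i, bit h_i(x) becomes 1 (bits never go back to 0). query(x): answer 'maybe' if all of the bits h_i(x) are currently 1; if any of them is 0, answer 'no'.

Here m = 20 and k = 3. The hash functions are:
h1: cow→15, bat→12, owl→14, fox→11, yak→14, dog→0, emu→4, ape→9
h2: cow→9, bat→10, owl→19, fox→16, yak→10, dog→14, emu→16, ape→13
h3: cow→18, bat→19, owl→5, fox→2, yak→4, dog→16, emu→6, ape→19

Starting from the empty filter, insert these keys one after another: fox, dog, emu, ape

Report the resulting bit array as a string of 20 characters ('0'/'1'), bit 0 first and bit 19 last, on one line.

Answer: 10101010010101101001

Derivation:
Start: bits=00000000000000000000
After insert 'fox': sets bits 2 11 16 -> bits=00100000000100001000
After insert 'dog': sets bits 0 14 16 -> bits=10100000000100101000
After insert 'emu': sets bits 4 6 16 -> bits=10101010000100101000
After insert 'ape': sets bits 9 13 19 -> bits=10101010010101101001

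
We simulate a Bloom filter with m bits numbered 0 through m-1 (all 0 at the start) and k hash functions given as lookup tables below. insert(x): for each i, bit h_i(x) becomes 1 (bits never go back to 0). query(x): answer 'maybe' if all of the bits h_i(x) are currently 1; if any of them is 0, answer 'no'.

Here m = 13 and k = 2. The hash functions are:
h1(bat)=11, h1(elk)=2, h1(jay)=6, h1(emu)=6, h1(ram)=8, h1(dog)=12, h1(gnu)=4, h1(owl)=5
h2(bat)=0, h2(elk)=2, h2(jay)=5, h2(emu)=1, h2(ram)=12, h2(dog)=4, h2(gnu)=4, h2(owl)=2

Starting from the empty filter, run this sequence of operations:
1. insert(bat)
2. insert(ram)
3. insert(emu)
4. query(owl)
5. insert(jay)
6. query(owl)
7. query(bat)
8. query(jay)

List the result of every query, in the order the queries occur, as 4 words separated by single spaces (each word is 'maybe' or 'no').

Answer: no no maybe maybe

Derivation:
Start: bits=0000000000000
Op 1: insert bat -> sets bits 0 11 -> bits=1000000000010
Op 2: insert ram -> sets bits 8 12 -> bits=1000000010011
Op 3: insert emu -> sets bits 1 6 -> bits=1100001010011
Op 4: query owl -> checks bit2=0, bit5=0 (has a 0) -> no
Op 5: insert jay -> sets bits 5 6 -> bits=1100011010011
Op 6: query owl -> checks bit2=0, bit5=1 (has a 0) -> no
Op 7: query bat -> checks bit0=1, bit11=1 (all 1) -> maybe
Op 8: query jay -> checks bit5=1, bit6=1 (all 1) -> maybe
Query results in order: no no maybe maybe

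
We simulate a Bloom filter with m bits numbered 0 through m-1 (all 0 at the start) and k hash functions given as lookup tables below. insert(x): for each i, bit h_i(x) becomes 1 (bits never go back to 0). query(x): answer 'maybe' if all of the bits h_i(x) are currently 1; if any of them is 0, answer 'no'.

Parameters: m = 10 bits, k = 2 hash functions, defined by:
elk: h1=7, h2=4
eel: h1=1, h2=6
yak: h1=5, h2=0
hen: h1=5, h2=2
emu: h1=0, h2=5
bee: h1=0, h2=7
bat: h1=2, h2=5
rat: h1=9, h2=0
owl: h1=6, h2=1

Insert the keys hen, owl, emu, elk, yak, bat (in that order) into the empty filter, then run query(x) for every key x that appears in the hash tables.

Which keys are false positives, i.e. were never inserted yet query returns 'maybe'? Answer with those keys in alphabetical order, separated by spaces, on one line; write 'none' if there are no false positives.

Start: bits=0000000000
After insert 'hen': sets bits 2 5 -> bits=0010010000
After insert 'owl': sets bits 1 6 -> bits=0110011000
After insert 'emu': sets bits 0 5 -> bits=1110011000
After insert 'elk': sets bits 4 7 -> bits=1110111100
After insert 'yak': sets bits 0 5 -> bits=1110111100
After insert 'bat': sets bits 2 5 -> bits=1110111100
Not inserted: bee eel rat — query each against bits=1110111100:
query bee: checks bit0=1, bit7=1 (all 1) -> maybe => FALSE POSITIVE
query eel: checks bit1=1, bit6=1 (all 1) -> maybe => FALSE POSITIVE
query rat: checks bit0=1, bit9=0 (has a 0) -> no => not a false positive
False positives (alphabetical): bee eel

Answer: bee eel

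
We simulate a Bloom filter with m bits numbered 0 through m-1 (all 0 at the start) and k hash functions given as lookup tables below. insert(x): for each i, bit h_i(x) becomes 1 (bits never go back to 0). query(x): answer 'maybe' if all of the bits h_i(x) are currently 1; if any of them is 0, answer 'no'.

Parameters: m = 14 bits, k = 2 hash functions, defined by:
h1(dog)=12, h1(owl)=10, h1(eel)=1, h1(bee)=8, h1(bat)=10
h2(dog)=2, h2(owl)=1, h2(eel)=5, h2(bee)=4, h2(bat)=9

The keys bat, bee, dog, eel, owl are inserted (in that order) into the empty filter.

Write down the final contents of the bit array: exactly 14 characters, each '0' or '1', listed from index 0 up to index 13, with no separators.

Start: bits=00000000000000
After insert 'bat': sets bits 9 10 -> bits=00000000011000
After insert 'bee': sets bits 4 8 -> bits=00001000111000
After insert 'dog': sets bits 2 12 -> bits=00101000111010
After insert 'eel': sets bits 1 5 -> bits=01101100111010
After insert 'owl': sets bits 1 10 -> bits=01101100111010

Answer: 01101100111010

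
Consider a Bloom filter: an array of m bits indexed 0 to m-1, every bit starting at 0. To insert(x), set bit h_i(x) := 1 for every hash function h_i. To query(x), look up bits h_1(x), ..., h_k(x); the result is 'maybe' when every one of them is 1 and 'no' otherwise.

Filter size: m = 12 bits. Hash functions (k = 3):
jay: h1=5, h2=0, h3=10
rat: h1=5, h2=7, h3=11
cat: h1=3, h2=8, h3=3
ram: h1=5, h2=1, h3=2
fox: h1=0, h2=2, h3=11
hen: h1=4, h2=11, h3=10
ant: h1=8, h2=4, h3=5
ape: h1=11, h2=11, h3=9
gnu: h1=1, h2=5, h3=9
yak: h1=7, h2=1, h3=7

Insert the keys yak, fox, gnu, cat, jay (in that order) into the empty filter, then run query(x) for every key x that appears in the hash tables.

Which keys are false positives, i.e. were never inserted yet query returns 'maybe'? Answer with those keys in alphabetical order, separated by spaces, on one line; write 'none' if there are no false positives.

Start: bits=000000000000
After insert 'yak': sets bits 1 7 -> bits=010000010000
After insert 'fox': sets bits 0 2 11 -> bits=111000010001
After insert 'gnu': sets bits 1 5 9 -> bits=111001010101
After insert 'cat': sets bits 3 8 -> bits=111101011101
After insert 'jay': sets bits 0 5 10 -> bits=111101011111
Not inserted: ant ape hen ram rat — query each against bits=111101011111:
query ant: checks bit4=0, bit5=1, bit8=1 (has a 0) -> no => not a false positive
query ape: checks bit9=1, bit11=1 (all 1) -> maybe => FALSE POSITIVE
query hen: checks bit4=0, bit10=1, bit11=1 (has a 0) -> no => not a false positive
query ram: checks bit1=1, bit2=1, bit5=1 (all 1) -> maybe => FALSE POSITIVE
query rat: checks bit5=1, bit7=1, bit11=1 (all 1) -> maybe => FALSE POSITIVE
False positives (alphabetical): ape ram rat

Answer: ape ram rat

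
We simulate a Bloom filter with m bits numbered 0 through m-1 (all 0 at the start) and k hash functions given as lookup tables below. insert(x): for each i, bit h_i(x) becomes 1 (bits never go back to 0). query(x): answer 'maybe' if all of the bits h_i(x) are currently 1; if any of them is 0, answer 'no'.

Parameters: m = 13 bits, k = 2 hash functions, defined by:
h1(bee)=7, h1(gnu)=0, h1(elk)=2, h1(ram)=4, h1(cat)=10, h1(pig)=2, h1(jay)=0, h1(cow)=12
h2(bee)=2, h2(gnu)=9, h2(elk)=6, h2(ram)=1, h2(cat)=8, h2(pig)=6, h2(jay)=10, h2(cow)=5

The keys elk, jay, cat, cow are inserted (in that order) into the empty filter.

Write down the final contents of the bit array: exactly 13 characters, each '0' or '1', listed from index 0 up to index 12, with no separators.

Start: bits=0000000000000
After insert 'elk': sets bits 2 6 -> bits=0010001000000
After insert 'jay': sets bits 0 10 -> bits=1010001000100
After insert 'cat': sets bits 8 10 -> bits=1010001010100
After insert 'cow': sets bits 5 12 -> bits=1010011010101

Answer: 1010011010101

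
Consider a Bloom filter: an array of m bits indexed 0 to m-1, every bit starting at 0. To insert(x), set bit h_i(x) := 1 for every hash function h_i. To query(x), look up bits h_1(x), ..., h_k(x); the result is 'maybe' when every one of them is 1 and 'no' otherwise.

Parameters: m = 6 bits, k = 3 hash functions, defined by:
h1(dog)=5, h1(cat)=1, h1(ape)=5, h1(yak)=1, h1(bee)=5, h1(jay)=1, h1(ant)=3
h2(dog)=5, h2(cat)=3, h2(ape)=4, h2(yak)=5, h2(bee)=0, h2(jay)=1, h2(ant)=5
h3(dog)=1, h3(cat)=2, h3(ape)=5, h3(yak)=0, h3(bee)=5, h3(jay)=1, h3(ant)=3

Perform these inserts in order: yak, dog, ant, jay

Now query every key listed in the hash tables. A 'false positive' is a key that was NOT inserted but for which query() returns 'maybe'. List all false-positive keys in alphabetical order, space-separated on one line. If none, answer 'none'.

Start: bits=000000
After insert 'yak': sets bits 0 1 5 -> bits=110001
After insert 'dog': sets bits 1 5 -> bits=110001
After insert 'ant': sets bits 3 5 -> bits=110101
After insert 'jay': sets bits 1 -> bits=110101
Not inserted: ape bee cat — query each against bits=110101:
query ape: checks bit4=0, bit5=1 (has a 0) -> no => not a false positive
query bee: checks bit0=1, bit5=1 (all 1) -> maybe => FALSE POSITIVE
query cat: checks bit1=1, bit2=0, bit3=1 (has a 0) -> no => not a false positive
False positives (alphabetical): bee

Answer: bee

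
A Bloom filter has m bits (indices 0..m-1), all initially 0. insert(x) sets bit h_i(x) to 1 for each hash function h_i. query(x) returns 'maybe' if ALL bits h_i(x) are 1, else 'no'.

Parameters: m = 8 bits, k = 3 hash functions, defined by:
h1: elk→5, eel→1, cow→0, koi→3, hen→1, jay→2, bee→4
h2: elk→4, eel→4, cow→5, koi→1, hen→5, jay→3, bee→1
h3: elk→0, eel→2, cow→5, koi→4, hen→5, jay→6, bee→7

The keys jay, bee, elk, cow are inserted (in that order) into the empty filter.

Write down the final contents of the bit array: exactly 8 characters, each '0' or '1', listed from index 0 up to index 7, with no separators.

Start: bits=00000000
After insert 'jay': sets bits 2 3 6 -> bits=00110010
After insert 'bee': sets bits 1 4 7 -> bits=01111011
After insert 'elk': sets bits 0 4 5 -> bits=11111111
After insert 'cow': sets bits 0 5 -> bits=11111111

Answer: 11111111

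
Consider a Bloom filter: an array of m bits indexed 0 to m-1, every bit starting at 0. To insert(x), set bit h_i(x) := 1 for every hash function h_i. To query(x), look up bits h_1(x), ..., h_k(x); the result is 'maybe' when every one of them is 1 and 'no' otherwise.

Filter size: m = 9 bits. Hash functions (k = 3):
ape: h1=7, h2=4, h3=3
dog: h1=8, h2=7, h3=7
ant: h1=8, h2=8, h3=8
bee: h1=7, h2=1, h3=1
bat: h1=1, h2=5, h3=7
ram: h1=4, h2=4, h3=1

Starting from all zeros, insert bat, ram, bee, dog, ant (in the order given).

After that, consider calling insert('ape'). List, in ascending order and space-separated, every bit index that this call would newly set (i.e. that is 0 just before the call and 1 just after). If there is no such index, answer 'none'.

Answer: 3

Derivation:
Start: bits=000000000
After insert 'bat': sets bits 1 5 7 -> bits=010001010
After insert 'ram': sets bits 1 4 -> bits=010011010
After insert 'bee': sets bits 1 7 -> bits=010011010
After insert 'dog': sets bits 7 8 -> bits=010011011
After insert 'ant': sets bits 8 -> bits=010011011
insert 'ape' would touch bits 3 4 7; currently bit3=0, bit4=1, bit7=1
Bits that are 0 among those (would change 0->1): 3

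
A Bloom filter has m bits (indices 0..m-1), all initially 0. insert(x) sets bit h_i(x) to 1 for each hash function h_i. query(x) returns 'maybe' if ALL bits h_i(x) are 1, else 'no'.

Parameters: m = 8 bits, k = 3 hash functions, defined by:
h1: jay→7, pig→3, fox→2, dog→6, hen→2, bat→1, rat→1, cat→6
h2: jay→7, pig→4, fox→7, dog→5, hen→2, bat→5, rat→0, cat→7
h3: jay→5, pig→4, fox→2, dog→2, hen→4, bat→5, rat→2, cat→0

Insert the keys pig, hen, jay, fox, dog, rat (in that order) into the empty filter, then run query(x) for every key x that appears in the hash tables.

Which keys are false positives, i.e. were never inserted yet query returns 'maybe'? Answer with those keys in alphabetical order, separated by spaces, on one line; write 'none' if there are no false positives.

Answer: bat cat

Derivation:
Start: bits=00000000
After insert 'pig': sets bits 3 4 -> bits=00011000
After insert 'hen': sets bits 2 4 -> bits=00111000
After insert 'jay': sets bits 5 7 -> bits=00111101
After insert 'fox': sets bits 2 7 -> bits=00111101
After insert 'dog': sets bits 2 5 6 -> bits=00111111
After insert 'rat': sets bits 0 1 2 -> bits=11111111
Not inserted: bat cat — query each against bits=11111111:
query bat: checks bit1=1, bit5=1 (all 1) -> maybe => FALSE POSITIVE
query cat: checks bit0=1, bit6=1, bit7=1 (all 1) -> maybe => FALSE POSITIVE
False positives (alphabetical): bat cat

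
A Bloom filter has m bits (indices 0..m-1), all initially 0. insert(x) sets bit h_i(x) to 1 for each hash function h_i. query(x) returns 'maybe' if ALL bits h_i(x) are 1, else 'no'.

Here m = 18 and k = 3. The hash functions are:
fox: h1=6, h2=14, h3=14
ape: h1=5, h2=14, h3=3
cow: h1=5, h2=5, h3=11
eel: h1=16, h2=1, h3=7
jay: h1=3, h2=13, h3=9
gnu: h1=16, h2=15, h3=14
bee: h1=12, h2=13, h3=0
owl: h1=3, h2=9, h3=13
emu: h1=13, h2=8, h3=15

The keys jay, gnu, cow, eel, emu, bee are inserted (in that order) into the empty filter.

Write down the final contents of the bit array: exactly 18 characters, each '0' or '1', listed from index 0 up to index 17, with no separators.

Answer: 110101011101111110

Derivation:
Start: bits=000000000000000000
After insert 'jay': sets bits 3 9 13 -> bits=000100000100010000
After insert 'gnu': sets bits 14 15 16 -> bits=000100000100011110
After insert 'cow': sets bits 5 11 -> bits=000101000101011110
After insert 'eel': sets bits 1 7 16 -> bits=010101010101011110
After insert 'emu': sets bits 8 13 15 -> bits=010101011101011110
After insert 'bee': sets bits 0 12 13 -> bits=110101011101111110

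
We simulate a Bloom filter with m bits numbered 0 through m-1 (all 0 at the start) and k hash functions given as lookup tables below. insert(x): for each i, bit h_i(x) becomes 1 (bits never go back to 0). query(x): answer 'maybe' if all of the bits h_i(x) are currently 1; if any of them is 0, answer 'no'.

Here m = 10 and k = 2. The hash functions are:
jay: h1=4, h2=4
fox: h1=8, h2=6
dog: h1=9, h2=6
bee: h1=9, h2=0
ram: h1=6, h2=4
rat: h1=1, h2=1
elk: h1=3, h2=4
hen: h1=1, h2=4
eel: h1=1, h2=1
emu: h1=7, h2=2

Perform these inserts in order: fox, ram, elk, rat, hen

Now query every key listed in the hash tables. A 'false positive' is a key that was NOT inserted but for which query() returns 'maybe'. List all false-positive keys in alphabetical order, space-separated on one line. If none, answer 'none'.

Start: bits=0000000000
After insert 'fox': sets bits 6 8 -> bits=0000001010
After insert 'ram': sets bits 4 6 -> bits=0000101010
After insert 'elk': sets bits 3 4 -> bits=0001101010
After insert 'rat': sets bits 1 -> bits=0101101010
After insert 'hen': sets bits 1 4 -> bits=0101101010
Not inserted: bee dog eel emu jay — query each against bits=0101101010:
query bee: checks bit0=0, bit9=0 (has a 0) -> no => not a false positive
query dog: checks bit6=1, bit9=0 (has a 0) -> no => not a false positive
query eel: checks bit1=1 (all 1) -> maybe => FALSE POSITIVE
query emu: checks bit2=0, bit7=0 (has a 0) -> no => not a false positive
query jay: checks bit4=1 (all 1) -> maybe => FALSE POSITIVE
False positives (alphabetical): eel jay

Answer: eel jay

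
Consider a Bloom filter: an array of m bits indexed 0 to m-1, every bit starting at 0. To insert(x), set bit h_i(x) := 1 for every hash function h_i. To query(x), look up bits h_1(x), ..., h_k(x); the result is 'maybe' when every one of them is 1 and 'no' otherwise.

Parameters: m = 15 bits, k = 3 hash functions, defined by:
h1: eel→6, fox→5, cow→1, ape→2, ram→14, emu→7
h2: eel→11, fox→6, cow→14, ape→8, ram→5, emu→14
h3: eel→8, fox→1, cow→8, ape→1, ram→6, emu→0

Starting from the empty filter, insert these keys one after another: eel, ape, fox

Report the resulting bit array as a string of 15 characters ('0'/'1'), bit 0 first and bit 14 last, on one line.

Start: bits=000000000000000
After insert 'eel': sets bits 6 8 11 -> bits=000000101001000
After insert 'ape': sets bits 1 2 8 -> bits=011000101001000
After insert 'fox': sets bits 1 5 6 -> bits=011001101001000

Answer: 011001101001000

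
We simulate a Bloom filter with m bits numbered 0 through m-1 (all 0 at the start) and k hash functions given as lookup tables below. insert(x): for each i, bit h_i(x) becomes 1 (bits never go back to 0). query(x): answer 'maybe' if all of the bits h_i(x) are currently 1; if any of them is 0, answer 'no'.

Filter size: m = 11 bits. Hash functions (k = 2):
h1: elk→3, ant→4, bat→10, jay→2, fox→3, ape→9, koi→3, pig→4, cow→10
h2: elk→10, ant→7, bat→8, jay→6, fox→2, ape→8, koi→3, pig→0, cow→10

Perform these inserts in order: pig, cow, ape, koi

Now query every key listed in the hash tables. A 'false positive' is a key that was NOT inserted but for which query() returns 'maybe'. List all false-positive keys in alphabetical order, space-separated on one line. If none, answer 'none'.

Start: bits=00000000000
After insert 'pig': sets bits 0 4 -> bits=10001000000
After insert 'cow': sets bits 10 -> bits=10001000001
After insert 'ape': sets bits 8 9 -> bits=10001000111
After insert 'koi': sets bits 3 -> bits=10011000111
Not inserted: ant bat elk fox jay — query each against bits=10011000111:
query ant: checks bit4=1, bit7=0 (has a 0) -> no => not a false positive
query bat: checks bit8=1, bit10=1 (all 1) -> maybe => FALSE POSITIVE
query elk: checks bit3=1, bit10=1 (all 1) -> maybe => FALSE POSITIVE
query fox: checks bit2=0, bit3=1 (has a 0) -> no => not a false positive
query jay: checks bit2=0, bit6=0 (has a 0) -> no => not a false positive
False positives (alphabetical): bat elk

Answer: bat elk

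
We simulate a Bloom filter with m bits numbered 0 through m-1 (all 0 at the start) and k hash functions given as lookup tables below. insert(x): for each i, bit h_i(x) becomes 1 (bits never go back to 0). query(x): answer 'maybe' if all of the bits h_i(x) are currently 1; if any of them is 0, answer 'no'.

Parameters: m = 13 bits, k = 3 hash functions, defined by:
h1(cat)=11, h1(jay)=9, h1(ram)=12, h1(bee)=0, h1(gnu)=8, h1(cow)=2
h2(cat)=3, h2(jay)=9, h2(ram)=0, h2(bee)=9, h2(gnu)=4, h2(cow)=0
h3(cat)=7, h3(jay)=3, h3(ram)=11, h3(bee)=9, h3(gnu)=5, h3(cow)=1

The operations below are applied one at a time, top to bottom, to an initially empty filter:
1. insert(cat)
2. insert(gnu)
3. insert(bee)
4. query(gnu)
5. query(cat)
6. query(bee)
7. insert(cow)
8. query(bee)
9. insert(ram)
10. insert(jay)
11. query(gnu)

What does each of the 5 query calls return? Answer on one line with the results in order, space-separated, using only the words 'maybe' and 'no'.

Answer: maybe maybe maybe maybe maybe

Derivation:
Start: bits=0000000000000
Op 1: insert cat -> sets bits 3 7 11 -> bits=0001000100010
Op 2: insert gnu -> sets bits 4 5 8 -> bits=0001110110010
Op 3: insert bee -> sets bits 0 9 -> bits=1001110111010
Op 4: query gnu -> checks bit4=1, bit5=1, bit8=1 (all 1) -> maybe
Op 5: query cat -> checks bit3=1, bit7=1, bit11=1 (all 1) -> maybe
Op 6: query bee -> checks bit0=1, bit9=1 (all 1) -> maybe
Op 7: insert cow -> sets bits 0 1 2 -> bits=1111110111010
Op 8: query bee -> checks bit0=1, bit9=1 (all 1) -> maybe
Op 9: insert ram -> sets bits 0 11 12 -> bits=1111110111011
Op 10: insert jay -> sets bits 3 9 -> bits=1111110111011
Op 11: query gnu -> checks bit4=1, bit5=1, bit8=1 (all 1) -> maybe
Query results in order: maybe maybe maybe maybe maybe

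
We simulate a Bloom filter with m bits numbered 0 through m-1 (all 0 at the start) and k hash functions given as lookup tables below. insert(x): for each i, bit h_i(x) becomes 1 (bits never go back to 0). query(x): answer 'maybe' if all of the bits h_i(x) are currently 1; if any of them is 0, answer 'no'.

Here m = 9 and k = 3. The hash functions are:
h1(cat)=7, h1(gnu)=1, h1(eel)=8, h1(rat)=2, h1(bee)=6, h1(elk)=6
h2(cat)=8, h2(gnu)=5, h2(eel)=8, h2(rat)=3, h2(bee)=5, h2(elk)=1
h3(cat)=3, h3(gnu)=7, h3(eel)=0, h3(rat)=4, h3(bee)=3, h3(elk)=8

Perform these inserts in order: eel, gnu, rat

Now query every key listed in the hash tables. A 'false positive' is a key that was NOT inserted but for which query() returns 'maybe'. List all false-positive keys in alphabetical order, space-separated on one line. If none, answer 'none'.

Start: bits=000000000
After insert 'eel': sets bits 0 8 -> bits=100000001
After insert 'gnu': sets bits 1 5 7 -> bits=110001011
After insert 'rat': sets bits 2 3 4 -> bits=111111011
Not inserted: bee cat elk — query each against bits=111111011:
query bee: checks bit3=1, bit5=1, bit6=0 (has a 0) -> no => not a false positive
query cat: checks bit3=1, bit7=1, bit8=1 (all 1) -> maybe => FALSE POSITIVE
query elk: checks bit1=1, bit6=0, bit8=1 (has a 0) -> no => not a false positive
False positives (alphabetical): cat

Answer: cat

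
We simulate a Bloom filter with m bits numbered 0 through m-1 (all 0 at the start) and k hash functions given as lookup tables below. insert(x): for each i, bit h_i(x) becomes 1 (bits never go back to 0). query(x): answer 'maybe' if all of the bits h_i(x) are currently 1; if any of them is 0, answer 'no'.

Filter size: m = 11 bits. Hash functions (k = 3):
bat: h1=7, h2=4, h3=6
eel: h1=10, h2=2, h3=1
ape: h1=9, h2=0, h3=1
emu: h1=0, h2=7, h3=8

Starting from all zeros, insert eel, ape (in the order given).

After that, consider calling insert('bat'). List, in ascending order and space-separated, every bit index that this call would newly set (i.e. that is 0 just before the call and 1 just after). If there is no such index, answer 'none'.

Answer: 4 6 7

Derivation:
Start: bits=00000000000
After insert 'eel': sets bits 1 2 10 -> bits=01100000001
After insert 'ape': sets bits 0 1 9 -> bits=11100000011
insert 'bat' would touch bits 4 6 7; currently bit4=0, bit6=0, bit7=0
Bits that are 0 among those (would change 0->1): 4 6 7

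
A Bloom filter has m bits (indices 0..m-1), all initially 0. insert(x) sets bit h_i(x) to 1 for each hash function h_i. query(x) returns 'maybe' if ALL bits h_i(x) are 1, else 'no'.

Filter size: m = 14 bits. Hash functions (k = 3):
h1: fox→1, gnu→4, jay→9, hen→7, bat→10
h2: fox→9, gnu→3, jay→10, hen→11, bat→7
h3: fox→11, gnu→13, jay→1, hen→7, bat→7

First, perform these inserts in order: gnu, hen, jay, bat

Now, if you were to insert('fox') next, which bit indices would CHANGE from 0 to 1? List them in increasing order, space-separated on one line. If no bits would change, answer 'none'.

Start: bits=00000000000000
After insert 'gnu': sets bits 3 4 13 -> bits=00011000000001
After insert 'hen': sets bits 7 11 -> bits=00011001000101
After insert 'jay': sets bits 1 9 10 -> bits=01011001011101
After insert 'bat': sets bits 7 10 -> bits=01011001011101
insert 'fox' would touch bits 1 9 11; currently bit1=1, bit9=1, bit11=1
Bits that are 0 among those (would change 0->1): none

Answer: none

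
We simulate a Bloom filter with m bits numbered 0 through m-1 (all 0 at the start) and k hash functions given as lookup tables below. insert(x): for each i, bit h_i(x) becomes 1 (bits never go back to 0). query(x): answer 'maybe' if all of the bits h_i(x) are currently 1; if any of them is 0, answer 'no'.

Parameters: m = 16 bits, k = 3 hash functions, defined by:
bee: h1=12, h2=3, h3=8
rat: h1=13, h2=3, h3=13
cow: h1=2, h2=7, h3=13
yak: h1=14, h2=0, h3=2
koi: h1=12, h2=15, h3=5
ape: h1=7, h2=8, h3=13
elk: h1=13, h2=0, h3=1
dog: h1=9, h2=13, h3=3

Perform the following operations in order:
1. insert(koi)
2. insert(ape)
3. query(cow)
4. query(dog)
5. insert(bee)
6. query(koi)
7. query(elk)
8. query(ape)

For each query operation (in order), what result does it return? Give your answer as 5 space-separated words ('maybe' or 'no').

Answer: no no maybe no maybe

Derivation:
Start: bits=0000000000000000
Op 1: insert koi -> sets bits 5 12 15 -> bits=0000010000001001
Op 2: insert ape -> sets bits 7 8 13 -> bits=0000010110001101
Op 3: query cow -> checks bit2=0, bit7=1, bit13=1 (has a 0) -> no
Op 4: query dog -> checks bit3=0, bit9=0, bit13=1 (has a 0) -> no
Op 5: insert bee -> sets bits 3 8 12 -> bits=0001010110001101
Op 6: query koi -> checks bit5=1, bit12=1, bit15=1 (all 1) -> maybe
Op 7: query elk -> checks bit0=0, bit1=0, bit13=1 (has a 0) -> no
Op 8: query ape -> checks bit7=1, bit8=1, bit13=1 (all 1) -> maybe
Query results in order: no no maybe no maybe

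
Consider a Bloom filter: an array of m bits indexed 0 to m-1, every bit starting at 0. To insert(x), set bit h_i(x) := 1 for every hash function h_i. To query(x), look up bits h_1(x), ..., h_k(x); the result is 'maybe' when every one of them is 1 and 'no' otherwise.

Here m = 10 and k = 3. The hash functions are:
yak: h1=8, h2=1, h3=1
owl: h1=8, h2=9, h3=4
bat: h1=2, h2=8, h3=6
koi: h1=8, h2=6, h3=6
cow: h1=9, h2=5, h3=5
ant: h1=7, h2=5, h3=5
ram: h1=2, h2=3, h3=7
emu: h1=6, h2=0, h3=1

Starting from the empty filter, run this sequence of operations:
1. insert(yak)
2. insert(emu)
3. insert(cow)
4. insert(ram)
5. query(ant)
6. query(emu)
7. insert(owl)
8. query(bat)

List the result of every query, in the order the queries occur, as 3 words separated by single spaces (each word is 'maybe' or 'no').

Answer: maybe maybe maybe

Derivation:
Start: bits=0000000000
Op 1: insert yak -> sets bits 1 8 -> bits=0100000010
Op 2: insert emu -> sets bits 0 1 6 -> bits=1100001010
Op 3: insert cow -> sets bits 5 9 -> bits=1100011011
Op 4: insert ram -> sets bits 2 3 7 -> bits=1111011111
Op 5: query ant -> checks bit5=1, bit7=1 (all 1) -> maybe
Op 6: query emu -> checks bit0=1, bit1=1, bit6=1 (all 1) -> maybe
Op 7: insert owl -> sets bits 4 8 9 -> bits=1111111111
Op 8: query bat -> checks bit2=1, bit6=1, bit8=1 (all 1) -> maybe
Query results in order: maybe maybe maybe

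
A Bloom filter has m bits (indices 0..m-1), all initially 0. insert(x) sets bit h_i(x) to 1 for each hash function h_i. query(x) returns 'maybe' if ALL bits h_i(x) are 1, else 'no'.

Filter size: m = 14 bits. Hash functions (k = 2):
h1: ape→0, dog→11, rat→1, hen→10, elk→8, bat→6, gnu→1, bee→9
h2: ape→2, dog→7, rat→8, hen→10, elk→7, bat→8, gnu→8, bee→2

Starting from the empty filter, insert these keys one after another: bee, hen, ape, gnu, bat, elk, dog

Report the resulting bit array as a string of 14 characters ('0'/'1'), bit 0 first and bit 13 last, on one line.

Start: bits=00000000000000
After insert 'bee': sets bits 2 9 -> bits=00100000010000
After insert 'hen': sets bits 10 -> bits=00100000011000
After insert 'ape': sets bits 0 2 -> bits=10100000011000
After insert 'gnu': sets bits 1 8 -> bits=11100000111000
After insert 'bat': sets bits 6 8 -> bits=11100010111000
After insert 'elk': sets bits 7 8 -> bits=11100011111000
After insert 'dog': sets bits 7 11 -> bits=11100011111100

Answer: 11100011111100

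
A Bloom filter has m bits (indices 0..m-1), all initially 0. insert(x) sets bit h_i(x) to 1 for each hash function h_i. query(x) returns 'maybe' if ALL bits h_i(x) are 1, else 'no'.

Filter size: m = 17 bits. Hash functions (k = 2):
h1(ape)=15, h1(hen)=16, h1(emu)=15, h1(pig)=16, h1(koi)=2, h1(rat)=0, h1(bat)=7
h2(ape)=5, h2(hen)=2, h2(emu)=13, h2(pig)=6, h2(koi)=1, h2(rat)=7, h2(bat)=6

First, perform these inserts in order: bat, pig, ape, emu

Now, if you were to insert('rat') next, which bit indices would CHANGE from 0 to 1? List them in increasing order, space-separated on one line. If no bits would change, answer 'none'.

Answer: 0

Derivation:
Start: bits=00000000000000000
After insert 'bat': sets bits 6 7 -> bits=00000011000000000
After insert 'pig': sets bits 6 16 -> bits=00000011000000001
After insert 'ape': sets bits 5 15 -> bits=00000111000000011
After insert 'emu': sets bits 13 15 -> bits=00000111000001011
insert 'rat' would touch bits 0 7; currently bit0=0, bit7=1
Bits that are 0 among those (would change 0->1): 0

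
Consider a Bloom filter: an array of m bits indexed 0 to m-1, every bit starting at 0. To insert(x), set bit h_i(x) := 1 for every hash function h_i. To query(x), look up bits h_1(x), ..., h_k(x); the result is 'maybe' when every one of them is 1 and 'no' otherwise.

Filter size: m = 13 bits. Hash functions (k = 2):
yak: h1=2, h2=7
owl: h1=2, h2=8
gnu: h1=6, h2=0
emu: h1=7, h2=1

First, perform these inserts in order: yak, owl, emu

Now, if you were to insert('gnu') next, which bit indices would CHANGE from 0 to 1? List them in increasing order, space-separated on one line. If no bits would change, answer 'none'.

Start: bits=0000000000000
After insert 'yak': sets bits 2 7 -> bits=0010000100000
After insert 'owl': sets bits 2 8 -> bits=0010000110000
After insert 'emu': sets bits 1 7 -> bits=0110000110000
insert 'gnu' would touch bits 0 6; currently bit0=0, bit6=0
Bits that are 0 among those (would change 0->1): 0 6

Answer: 0 6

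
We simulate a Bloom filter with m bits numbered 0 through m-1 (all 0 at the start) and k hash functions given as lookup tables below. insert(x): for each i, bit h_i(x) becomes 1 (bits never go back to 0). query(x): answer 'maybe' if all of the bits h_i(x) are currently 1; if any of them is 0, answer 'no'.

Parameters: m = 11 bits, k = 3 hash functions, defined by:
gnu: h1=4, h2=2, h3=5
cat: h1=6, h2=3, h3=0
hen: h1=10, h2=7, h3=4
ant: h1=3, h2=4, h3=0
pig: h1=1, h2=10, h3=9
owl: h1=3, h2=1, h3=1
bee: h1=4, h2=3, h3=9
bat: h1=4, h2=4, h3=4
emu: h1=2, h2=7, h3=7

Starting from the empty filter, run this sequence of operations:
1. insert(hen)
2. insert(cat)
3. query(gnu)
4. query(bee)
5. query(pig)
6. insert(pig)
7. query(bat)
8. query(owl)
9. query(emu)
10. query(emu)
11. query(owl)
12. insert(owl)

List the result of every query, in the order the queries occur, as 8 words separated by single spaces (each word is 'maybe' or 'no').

Answer: no no no maybe maybe no no maybe

Derivation:
Start: bits=00000000000
Op 1: insert hen -> sets bits 4 7 10 -> bits=00001001001
Op 2: insert cat -> sets bits 0 3 6 -> bits=10011011001
Op 3: query gnu -> checks bit2=0, bit4=1, bit5=0 (has a 0) -> no
Op 4: query bee -> checks bit3=1, bit4=1, bit9=0 (has a 0) -> no
Op 5: query pig -> checks bit1=0, bit9=0, bit10=1 (has a 0) -> no
Op 6: insert pig -> sets bits 1 9 10 -> bits=11011011011
Op 7: query bat -> checks bit4=1 (all 1) -> maybe
Op 8: query owl -> checks bit1=1, bit3=1 (all 1) -> maybe
Op 9: query emu -> checks bit2=0, bit7=1 (has a 0) -> no
Op 10: query emu -> checks bit2=0, bit7=1 (has a 0) -> no
Op 11: query owl -> checks bit1=1, bit3=1 (all 1) -> maybe
Op 12: insert owl -> sets bits 1 3 -> bits=11011011011
Query results in order: no no no maybe maybe no no maybe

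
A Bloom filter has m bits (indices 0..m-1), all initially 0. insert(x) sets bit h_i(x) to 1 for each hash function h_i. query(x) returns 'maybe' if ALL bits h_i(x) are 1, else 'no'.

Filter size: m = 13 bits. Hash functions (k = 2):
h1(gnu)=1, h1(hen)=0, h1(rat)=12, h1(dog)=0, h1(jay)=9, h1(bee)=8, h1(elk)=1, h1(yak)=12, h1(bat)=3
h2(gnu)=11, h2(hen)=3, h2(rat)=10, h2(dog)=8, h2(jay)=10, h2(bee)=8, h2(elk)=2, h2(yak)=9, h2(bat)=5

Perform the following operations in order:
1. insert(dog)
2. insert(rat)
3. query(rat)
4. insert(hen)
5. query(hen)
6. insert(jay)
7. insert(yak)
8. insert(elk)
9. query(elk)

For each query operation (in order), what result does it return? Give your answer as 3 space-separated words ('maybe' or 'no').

Start: bits=0000000000000
Op 1: insert dog -> sets bits 0 8 -> bits=1000000010000
Op 2: insert rat -> sets bits 10 12 -> bits=1000000010101
Op 3: query rat -> checks bit10=1, bit12=1 (all 1) -> maybe
Op 4: insert hen -> sets bits 0 3 -> bits=1001000010101
Op 5: query hen -> checks bit0=1, bit3=1 (all 1) -> maybe
Op 6: insert jay -> sets bits 9 10 -> bits=1001000011101
Op 7: insert yak -> sets bits 9 12 -> bits=1001000011101
Op 8: insert elk -> sets bits 1 2 -> bits=1111000011101
Op 9: query elk -> checks bit1=1, bit2=1 (all 1) -> maybe
Query results in order: maybe maybe maybe

Answer: maybe maybe maybe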